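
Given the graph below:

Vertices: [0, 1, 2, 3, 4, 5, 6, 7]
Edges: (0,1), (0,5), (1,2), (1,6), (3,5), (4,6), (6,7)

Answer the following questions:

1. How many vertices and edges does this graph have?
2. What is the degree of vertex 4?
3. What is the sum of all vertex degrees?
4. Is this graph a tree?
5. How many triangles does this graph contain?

Count: 8 vertices, 7 edges.
Vertex 4 has neighbors [6], degree = 1.
Handshaking lemma: 2 * 7 = 14.
A graph is a tree iff it is connected and has exactly n-1 edges. This graph is connected (all 8 vertices in one component) and has 8-1 = 7 edges. It is a tree.
Number of triangles = 0.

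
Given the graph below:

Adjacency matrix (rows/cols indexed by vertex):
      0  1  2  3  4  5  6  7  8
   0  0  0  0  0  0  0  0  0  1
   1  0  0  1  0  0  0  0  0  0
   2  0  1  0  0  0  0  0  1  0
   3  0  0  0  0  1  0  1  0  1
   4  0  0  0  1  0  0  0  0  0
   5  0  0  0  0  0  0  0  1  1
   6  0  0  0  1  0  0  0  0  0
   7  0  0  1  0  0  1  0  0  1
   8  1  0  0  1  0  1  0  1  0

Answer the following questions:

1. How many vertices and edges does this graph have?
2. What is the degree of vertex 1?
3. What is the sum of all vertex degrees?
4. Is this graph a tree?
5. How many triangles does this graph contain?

Count: 9 vertices, 9 edges.
Vertex 1 has neighbors [2], degree = 1.
Handshaking lemma: 2 * 9 = 18.
A tree on 9 vertices has 8 edges. This graph has 9 edges (1 extra). Not a tree.
Number of triangles = 1.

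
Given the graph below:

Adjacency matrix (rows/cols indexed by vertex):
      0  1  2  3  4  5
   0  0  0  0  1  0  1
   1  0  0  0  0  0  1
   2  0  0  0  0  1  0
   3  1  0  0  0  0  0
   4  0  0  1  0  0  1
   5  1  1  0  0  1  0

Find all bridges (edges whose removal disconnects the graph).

A bridge is an edge whose removal increases the number of connected components.
Bridges found: (0,3), (0,5), (1,5), (2,4), (4,5)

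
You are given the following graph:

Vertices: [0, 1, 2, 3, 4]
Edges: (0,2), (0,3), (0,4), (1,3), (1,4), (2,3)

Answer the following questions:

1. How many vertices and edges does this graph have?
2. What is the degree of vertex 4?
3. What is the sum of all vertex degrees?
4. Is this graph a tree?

Count: 5 vertices, 6 edges.
Vertex 4 has neighbors [0, 1], degree = 2.
Handshaking lemma: 2 * 6 = 12.
A tree on 5 vertices has 4 edges. This graph has 6 edges (2 extra). Not a tree.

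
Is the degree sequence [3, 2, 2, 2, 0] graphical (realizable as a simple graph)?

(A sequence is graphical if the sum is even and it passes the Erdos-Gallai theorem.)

Sum of degrees = 9. Sum is odd, so the sequence is NOT graphical.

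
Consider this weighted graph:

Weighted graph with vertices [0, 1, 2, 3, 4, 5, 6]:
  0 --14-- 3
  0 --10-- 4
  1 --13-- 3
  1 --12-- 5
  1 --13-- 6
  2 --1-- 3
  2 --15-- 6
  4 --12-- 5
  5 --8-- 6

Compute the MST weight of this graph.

Applying Kruskal's algorithm (sort edges by weight, add if no cycle):
  Add (2,3) w=1
  Add (5,6) w=8
  Add (0,4) w=10
  Add (1,5) w=12
  Add (4,5) w=12
  Add (1,3) w=13
  Skip (1,6) w=13 (creates cycle)
  Skip (0,3) w=14 (creates cycle)
  Skip (2,6) w=15 (creates cycle)
MST weight = 56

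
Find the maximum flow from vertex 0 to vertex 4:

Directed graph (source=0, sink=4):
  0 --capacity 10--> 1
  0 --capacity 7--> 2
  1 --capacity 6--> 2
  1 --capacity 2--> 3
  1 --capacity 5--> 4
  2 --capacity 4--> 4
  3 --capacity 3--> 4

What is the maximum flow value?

Computing max flow:
  Flow on (0->1): 7/10
  Flow on (0->2): 4/7
  Flow on (1->3): 2/2
  Flow on (1->4): 5/5
  Flow on (2->4): 4/4
  Flow on (3->4): 2/3
Maximum flow = 11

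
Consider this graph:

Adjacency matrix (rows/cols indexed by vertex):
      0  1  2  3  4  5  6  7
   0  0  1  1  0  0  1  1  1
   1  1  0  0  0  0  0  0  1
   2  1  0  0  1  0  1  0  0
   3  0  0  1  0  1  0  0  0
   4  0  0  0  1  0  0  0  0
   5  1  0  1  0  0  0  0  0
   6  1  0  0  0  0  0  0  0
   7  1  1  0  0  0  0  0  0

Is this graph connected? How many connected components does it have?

Checking connectivity: the graph has 1 connected component(s).
All vertices are reachable from each other. The graph IS connected.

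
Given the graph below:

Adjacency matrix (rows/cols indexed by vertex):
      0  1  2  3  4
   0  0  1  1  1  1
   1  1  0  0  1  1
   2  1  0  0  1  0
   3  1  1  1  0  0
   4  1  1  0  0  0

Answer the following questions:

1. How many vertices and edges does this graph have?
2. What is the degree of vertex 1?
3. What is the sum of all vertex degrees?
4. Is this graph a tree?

Count: 5 vertices, 7 edges.
Vertex 1 has neighbors [0, 3, 4], degree = 3.
Handshaking lemma: 2 * 7 = 14.
A tree on 5 vertices has 4 edges. This graph has 7 edges (3 extra). Not a tree.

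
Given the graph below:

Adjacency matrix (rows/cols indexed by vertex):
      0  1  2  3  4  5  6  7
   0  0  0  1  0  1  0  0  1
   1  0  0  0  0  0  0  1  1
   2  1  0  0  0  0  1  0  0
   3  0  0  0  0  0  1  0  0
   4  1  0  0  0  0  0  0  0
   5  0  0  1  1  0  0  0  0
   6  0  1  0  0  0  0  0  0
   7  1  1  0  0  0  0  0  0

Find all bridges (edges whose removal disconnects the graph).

A bridge is an edge whose removal increases the number of connected components.
Bridges found: (0,2), (0,4), (0,7), (1,6), (1,7), (2,5), (3,5)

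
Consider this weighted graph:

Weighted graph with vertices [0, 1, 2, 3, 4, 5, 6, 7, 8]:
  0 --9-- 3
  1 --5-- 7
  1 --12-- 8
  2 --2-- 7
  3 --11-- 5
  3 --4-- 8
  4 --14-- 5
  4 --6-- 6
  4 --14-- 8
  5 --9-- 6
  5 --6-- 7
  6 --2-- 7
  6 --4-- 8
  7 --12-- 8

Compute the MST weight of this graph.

Applying Kruskal's algorithm (sort edges by weight, add if no cycle):
  Add (2,7) w=2
  Add (6,7) w=2
  Add (3,8) w=4
  Add (6,8) w=4
  Add (1,7) w=5
  Add (4,6) w=6
  Add (5,7) w=6
  Add (0,3) w=9
  Skip (5,6) w=9 (creates cycle)
  Skip (3,5) w=11 (creates cycle)
  Skip (1,8) w=12 (creates cycle)
  Skip (7,8) w=12 (creates cycle)
  Skip (4,5) w=14 (creates cycle)
  Skip (4,8) w=14 (creates cycle)
MST weight = 38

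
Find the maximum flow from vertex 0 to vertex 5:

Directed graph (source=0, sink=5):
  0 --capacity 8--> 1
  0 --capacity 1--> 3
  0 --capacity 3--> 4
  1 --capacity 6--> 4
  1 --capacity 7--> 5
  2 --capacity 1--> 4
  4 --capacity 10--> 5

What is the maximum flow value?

Computing max flow:
  Flow on (0->1): 8/8
  Flow on (0->4): 3/3
  Flow on (1->4): 1/6
  Flow on (1->5): 7/7
  Flow on (4->5): 4/10
Maximum flow = 11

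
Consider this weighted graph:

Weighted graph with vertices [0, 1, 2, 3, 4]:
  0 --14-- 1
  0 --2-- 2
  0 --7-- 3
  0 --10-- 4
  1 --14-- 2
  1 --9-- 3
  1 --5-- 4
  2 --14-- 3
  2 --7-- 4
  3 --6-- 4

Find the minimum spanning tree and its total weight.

Applying Kruskal's algorithm (sort edges by weight, add if no cycle):
  Add (0,2) w=2
  Add (1,4) w=5
  Add (3,4) w=6
  Add (0,3) w=7
  Skip (2,4) w=7 (creates cycle)
  Skip (1,3) w=9 (creates cycle)
  Skip (0,4) w=10 (creates cycle)
  Skip (0,1) w=14 (creates cycle)
  Skip (1,2) w=14 (creates cycle)
  Skip (2,3) w=14 (creates cycle)
MST weight = 20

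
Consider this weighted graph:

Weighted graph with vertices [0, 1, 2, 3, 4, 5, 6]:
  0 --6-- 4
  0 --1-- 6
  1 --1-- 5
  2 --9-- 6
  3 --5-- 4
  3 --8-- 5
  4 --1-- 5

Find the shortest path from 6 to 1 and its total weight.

Using Dijkstra's algorithm from vertex 6:
Shortest path: 6 -> 0 -> 4 -> 5 -> 1
Total weight: 1 + 6 + 1 + 1 = 9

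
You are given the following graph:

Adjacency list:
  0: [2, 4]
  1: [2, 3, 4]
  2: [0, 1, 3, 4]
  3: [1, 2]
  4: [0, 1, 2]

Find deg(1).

Vertex 1 has neighbors [2, 3, 4], so deg(1) = 3.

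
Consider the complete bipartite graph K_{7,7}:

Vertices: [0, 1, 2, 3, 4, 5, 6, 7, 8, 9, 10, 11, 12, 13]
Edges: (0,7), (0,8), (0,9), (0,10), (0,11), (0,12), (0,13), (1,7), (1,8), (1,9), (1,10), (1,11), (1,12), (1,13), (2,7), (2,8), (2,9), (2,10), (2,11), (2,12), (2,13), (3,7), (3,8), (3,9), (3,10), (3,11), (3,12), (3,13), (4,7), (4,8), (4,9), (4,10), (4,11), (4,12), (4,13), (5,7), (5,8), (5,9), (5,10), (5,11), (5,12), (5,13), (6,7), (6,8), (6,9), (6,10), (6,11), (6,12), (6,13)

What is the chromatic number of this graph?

K_{7,7} is bipartite: vertices split into two independent sets of size 7 and 7.
Color one set 0, the other 1. No adjacent vertices share a color.
Chromatic number = 2.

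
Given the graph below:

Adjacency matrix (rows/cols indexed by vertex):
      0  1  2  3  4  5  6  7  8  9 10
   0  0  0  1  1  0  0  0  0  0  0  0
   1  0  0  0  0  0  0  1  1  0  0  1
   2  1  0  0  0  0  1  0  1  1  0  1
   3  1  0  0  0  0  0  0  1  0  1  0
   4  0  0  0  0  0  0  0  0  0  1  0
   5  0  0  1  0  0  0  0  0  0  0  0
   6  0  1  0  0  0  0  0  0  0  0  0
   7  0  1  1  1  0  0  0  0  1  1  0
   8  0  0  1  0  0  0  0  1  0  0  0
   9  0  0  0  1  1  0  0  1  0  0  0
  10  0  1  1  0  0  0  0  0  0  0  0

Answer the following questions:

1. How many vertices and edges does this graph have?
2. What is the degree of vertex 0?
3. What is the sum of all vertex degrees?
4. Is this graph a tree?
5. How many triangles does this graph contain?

Count: 11 vertices, 14 edges.
Vertex 0 has neighbors [2, 3], degree = 2.
Handshaking lemma: 2 * 14 = 28.
A tree on 11 vertices has 10 edges. This graph has 14 edges (4 extra). Not a tree.
Number of triangles = 2.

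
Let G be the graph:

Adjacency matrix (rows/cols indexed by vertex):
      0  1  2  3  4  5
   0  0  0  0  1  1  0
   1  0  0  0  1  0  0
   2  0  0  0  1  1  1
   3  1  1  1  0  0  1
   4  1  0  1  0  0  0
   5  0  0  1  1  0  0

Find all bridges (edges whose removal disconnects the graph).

A bridge is an edge whose removal increases the number of connected components.
Bridges found: (1,3)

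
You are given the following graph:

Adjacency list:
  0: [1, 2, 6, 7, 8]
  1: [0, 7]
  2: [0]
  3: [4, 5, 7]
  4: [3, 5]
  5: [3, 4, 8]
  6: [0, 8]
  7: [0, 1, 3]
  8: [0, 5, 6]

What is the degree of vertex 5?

Vertex 5 has neighbors [3, 4, 8], so deg(5) = 3.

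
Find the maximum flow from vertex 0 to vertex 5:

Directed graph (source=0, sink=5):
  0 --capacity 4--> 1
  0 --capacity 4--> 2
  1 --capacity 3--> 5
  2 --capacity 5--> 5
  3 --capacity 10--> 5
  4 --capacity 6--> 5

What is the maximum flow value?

Computing max flow:
  Flow on (0->1): 3/4
  Flow on (0->2): 4/4
  Flow on (1->5): 3/3
  Flow on (2->5): 4/5
Maximum flow = 7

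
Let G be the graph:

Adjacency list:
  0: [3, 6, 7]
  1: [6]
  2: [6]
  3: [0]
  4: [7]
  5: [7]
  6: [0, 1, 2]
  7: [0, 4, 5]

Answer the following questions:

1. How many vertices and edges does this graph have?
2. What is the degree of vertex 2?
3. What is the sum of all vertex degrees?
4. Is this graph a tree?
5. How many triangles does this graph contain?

Count: 8 vertices, 7 edges.
Vertex 2 has neighbors [6], degree = 1.
Handshaking lemma: 2 * 7 = 14.
A graph is a tree iff it is connected and has exactly n-1 edges. This graph is connected (all 8 vertices in one component) and has 8-1 = 7 edges. It is a tree.
Number of triangles = 0.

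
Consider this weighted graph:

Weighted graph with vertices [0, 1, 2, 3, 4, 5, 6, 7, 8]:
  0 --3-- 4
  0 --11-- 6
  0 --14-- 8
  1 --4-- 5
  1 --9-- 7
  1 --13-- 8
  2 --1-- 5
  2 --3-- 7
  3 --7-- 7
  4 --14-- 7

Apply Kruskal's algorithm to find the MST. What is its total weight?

Applying Kruskal's algorithm (sort edges by weight, add if no cycle):
  Add (2,5) w=1
  Add (0,4) w=3
  Add (2,7) w=3
  Add (1,5) w=4
  Add (3,7) w=7
  Skip (1,7) w=9 (creates cycle)
  Add (0,6) w=11
  Add (1,8) w=13
  Add (0,8) w=14
  Skip (4,7) w=14 (creates cycle)
MST weight = 56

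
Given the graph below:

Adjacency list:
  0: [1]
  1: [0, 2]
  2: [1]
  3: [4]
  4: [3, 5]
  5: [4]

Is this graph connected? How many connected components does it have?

Checking connectivity: the graph has 2 connected component(s).
Components: [[0, 1, 2], [3, 4, 5]]. The graph is NOT connected.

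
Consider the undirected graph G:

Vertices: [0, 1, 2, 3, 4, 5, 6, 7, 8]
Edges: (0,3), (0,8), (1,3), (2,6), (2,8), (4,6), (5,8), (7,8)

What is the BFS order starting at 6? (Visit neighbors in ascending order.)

BFS from vertex 6 (neighbors processed in ascending order):
Visit order: 6, 2, 4, 8, 0, 5, 7, 3, 1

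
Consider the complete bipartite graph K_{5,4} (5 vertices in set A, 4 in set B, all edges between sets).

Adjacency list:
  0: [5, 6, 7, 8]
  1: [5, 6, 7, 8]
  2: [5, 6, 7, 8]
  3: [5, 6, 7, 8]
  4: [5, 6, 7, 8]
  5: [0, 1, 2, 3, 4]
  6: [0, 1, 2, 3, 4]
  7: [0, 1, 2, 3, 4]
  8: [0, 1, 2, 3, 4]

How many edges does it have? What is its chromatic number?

K_{5,4} has 5 * 4 = 20 edges.
Bipartite graphs have chromatic number 2 (color each partition differently).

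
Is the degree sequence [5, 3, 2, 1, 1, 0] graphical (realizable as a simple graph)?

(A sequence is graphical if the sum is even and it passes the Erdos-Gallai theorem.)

Sum of degrees = 12. Sum is even but fails Erdos-Gallai. The sequence is NOT graphical.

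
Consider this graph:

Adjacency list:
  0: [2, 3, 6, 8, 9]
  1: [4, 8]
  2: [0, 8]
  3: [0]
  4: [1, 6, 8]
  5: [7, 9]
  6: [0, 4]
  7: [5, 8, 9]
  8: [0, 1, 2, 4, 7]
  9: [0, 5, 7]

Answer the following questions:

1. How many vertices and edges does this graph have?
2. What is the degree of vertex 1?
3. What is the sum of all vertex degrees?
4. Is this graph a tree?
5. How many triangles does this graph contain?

Count: 10 vertices, 14 edges.
Vertex 1 has neighbors [4, 8], degree = 2.
Handshaking lemma: 2 * 14 = 28.
A tree on 10 vertices has 9 edges. This graph has 14 edges (5 extra). Not a tree.
Number of triangles = 3.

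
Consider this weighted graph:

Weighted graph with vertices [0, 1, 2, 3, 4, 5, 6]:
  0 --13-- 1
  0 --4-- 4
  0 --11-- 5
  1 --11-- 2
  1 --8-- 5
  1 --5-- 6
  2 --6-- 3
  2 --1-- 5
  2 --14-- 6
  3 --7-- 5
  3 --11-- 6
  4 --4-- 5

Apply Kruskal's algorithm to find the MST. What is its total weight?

Applying Kruskal's algorithm (sort edges by weight, add if no cycle):
  Add (2,5) w=1
  Add (0,4) w=4
  Add (4,5) w=4
  Add (1,6) w=5
  Add (2,3) w=6
  Skip (3,5) w=7 (creates cycle)
  Add (1,5) w=8
  Skip (0,5) w=11 (creates cycle)
  Skip (1,2) w=11 (creates cycle)
  Skip (3,6) w=11 (creates cycle)
  Skip (0,1) w=13 (creates cycle)
  Skip (2,6) w=14 (creates cycle)
MST weight = 28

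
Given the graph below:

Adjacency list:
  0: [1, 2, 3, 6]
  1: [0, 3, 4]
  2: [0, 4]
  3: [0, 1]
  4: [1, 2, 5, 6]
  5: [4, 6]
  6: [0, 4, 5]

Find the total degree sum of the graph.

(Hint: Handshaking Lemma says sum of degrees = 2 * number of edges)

Count edges: 10 edges.
By Handshaking Lemma: sum of degrees = 2 * 10 = 20.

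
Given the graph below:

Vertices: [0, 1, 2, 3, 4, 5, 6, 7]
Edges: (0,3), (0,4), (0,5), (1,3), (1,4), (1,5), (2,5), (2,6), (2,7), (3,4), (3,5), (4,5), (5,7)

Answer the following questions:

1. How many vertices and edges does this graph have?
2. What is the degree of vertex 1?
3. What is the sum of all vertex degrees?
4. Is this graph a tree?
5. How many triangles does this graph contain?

Count: 8 vertices, 13 edges.
Vertex 1 has neighbors [3, 4, 5], degree = 3.
Handshaking lemma: 2 * 13 = 26.
A tree on 8 vertices has 7 edges. This graph has 13 edges (6 extra). Not a tree.
Number of triangles = 8.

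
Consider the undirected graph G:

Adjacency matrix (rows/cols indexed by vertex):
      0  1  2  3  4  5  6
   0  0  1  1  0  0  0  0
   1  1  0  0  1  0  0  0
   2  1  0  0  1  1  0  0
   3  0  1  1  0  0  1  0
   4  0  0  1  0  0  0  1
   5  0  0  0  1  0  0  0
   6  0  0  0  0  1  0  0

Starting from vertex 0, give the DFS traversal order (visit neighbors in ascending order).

DFS from vertex 0 (neighbors processed in ascending order):
Visit order: 0, 1, 3, 2, 4, 6, 5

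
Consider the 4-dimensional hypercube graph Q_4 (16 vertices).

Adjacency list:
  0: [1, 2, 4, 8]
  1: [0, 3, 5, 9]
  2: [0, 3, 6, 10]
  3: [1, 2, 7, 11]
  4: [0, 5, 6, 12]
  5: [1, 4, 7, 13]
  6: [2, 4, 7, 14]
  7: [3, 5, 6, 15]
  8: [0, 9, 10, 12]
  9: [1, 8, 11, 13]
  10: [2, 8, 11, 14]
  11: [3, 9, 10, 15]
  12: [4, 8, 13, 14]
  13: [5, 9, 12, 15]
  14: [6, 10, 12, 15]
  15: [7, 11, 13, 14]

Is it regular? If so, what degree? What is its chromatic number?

In Q_4, every vertex has exactly 4 neighbors (flip one of 4 bits), so it is 4-regular.
Q_4 is bipartite (partition by bit-parity), so chromatic number = 2.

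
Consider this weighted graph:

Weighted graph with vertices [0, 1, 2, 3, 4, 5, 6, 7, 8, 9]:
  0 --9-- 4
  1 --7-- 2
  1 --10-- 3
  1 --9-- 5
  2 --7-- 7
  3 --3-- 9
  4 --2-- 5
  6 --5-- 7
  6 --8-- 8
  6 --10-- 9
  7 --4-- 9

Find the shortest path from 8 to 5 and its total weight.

Using Dijkstra's algorithm from vertex 8:
Shortest path: 8 -> 6 -> 7 -> 2 -> 1 -> 5
Total weight: 8 + 5 + 7 + 7 + 9 = 36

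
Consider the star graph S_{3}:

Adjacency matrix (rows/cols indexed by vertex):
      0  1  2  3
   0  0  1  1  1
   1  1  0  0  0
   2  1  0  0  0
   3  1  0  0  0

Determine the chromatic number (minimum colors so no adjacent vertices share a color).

S_{3} has one hub adjacent to 3 leaves; leaves are pairwise non-adjacent.
Color the hub 0 and every leaf 1.
Chromatic number = 2.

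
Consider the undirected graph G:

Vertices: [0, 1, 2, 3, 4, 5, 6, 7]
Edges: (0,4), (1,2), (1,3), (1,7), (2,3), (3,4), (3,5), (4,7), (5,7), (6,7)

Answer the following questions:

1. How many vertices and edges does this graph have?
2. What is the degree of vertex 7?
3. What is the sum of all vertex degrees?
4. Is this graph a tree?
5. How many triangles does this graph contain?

Count: 8 vertices, 10 edges.
Vertex 7 has neighbors [1, 4, 5, 6], degree = 4.
Handshaking lemma: 2 * 10 = 20.
A tree on 8 vertices has 7 edges. This graph has 10 edges (3 extra). Not a tree.
Number of triangles = 1.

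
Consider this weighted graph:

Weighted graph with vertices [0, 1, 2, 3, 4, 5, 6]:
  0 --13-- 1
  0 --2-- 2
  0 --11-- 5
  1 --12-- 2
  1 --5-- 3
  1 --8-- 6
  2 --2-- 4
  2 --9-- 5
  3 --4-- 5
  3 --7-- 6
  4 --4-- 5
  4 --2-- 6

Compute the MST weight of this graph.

Applying Kruskal's algorithm (sort edges by weight, add if no cycle):
  Add (0,2) w=2
  Add (2,4) w=2
  Add (4,6) w=2
  Add (3,5) w=4
  Add (4,5) w=4
  Add (1,3) w=5
  Skip (3,6) w=7 (creates cycle)
  Skip (1,6) w=8 (creates cycle)
  Skip (2,5) w=9 (creates cycle)
  Skip (0,5) w=11 (creates cycle)
  Skip (1,2) w=12 (creates cycle)
  Skip (0,1) w=13 (creates cycle)
MST weight = 19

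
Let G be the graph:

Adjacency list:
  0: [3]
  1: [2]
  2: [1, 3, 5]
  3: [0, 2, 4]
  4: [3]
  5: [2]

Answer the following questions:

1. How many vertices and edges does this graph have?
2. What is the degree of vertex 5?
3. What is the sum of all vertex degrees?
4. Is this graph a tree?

Count: 6 vertices, 5 edges.
Vertex 5 has neighbors [2], degree = 1.
Handshaking lemma: 2 * 5 = 10.
A graph is a tree iff it is connected and has exactly n-1 edges. This graph is connected (all 6 vertices in one component) and has 6-1 = 5 edges. It is a tree.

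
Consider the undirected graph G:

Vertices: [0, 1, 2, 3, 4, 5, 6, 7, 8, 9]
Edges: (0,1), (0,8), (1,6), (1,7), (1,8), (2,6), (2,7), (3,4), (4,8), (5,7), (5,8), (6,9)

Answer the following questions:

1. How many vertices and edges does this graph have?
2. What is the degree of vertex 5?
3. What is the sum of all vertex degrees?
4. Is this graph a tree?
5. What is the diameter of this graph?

Count: 10 vertices, 12 edges.
Vertex 5 has neighbors [7, 8], degree = 2.
Handshaking lemma: 2 * 12 = 24.
A tree on 10 vertices has 9 edges. This graph has 12 edges (3 extra). Not a tree.
Diameter (longest shortest path) = 5.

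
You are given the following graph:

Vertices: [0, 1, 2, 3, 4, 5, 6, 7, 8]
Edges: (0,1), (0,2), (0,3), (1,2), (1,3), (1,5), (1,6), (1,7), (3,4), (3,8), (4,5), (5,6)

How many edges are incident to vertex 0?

Vertex 0 has neighbors [1, 2, 3], so deg(0) = 3.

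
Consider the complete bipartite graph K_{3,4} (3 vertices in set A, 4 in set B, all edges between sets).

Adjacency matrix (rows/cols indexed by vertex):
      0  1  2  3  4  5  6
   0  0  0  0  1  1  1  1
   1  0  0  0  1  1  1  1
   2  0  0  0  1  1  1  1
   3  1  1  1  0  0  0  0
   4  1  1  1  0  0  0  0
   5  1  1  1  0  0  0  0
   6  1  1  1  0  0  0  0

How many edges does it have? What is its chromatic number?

K_{3,4} has 3 * 4 = 12 edges.
Bipartite graphs have chromatic number 2 (color each partition differently).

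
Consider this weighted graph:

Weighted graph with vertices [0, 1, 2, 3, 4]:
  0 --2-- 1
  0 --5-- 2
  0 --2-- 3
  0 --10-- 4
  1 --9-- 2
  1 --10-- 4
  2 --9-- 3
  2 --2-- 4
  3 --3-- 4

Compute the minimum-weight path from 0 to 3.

Using Dijkstra's algorithm from vertex 0:
Shortest path: 0 -> 3
Total weight: 2 = 2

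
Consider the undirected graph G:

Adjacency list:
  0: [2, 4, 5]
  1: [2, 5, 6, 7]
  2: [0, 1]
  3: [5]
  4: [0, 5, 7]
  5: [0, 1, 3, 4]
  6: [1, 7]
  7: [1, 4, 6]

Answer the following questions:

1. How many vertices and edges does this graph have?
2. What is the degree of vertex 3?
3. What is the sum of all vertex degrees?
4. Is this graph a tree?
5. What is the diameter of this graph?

Count: 8 vertices, 11 edges.
Vertex 3 has neighbors [5], degree = 1.
Handshaking lemma: 2 * 11 = 22.
A tree on 8 vertices has 7 edges. This graph has 11 edges (4 extra). Not a tree.
Diameter (longest shortest path) = 3.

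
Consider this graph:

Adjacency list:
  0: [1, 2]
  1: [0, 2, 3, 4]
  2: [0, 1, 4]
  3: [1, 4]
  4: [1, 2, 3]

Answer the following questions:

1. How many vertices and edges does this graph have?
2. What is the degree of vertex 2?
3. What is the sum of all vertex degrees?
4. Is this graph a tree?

Count: 5 vertices, 7 edges.
Vertex 2 has neighbors [0, 1, 4], degree = 3.
Handshaking lemma: 2 * 7 = 14.
A tree on 5 vertices has 4 edges. This graph has 7 edges (3 extra). Not a tree.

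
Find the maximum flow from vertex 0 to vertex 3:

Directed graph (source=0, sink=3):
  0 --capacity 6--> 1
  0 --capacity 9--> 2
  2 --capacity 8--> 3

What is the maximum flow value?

Computing max flow:
  Flow on (0->2): 8/9
  Flow on (2->3): 8/8
Maximum flow = 8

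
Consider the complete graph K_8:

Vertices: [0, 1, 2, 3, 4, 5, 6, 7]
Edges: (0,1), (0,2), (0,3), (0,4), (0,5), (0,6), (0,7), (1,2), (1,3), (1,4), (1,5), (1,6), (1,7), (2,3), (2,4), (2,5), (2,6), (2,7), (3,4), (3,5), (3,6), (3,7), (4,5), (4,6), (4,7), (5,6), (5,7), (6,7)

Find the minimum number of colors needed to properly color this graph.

In K_8, every vertex is adjacent to every other vertex.
Each vertex needs a unique color.
Chromatic number = 8.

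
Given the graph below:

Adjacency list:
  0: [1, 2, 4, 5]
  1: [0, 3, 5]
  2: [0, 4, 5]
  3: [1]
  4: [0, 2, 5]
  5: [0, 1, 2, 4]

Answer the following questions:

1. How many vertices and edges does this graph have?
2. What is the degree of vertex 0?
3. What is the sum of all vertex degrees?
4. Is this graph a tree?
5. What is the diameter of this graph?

Count: 6 vertices, 9 edges.
Vertex 0 has neighbors [1, 2, 4, 5], degree = 4.
Handshaking lemma: 2 * 9 = 18.
A tree on 6 vertices has 5 edges. This graph has 9 edges (4 extra). Not a tree.
Diameter (longest shortest path) = 3.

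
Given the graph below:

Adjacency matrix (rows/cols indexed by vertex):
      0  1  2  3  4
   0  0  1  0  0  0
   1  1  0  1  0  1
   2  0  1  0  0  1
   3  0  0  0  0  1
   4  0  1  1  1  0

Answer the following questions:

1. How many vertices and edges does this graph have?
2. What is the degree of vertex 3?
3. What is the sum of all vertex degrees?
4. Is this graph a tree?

Count: 5 vertices, 5 edges.
Vertex 3 has neighbors [4], degree = 1.
Handshaking lemma: 2 * 5 = 10.
A tree on 5 vertices has 4 edges. This graph has 5 edges (1 extra). Not a tree.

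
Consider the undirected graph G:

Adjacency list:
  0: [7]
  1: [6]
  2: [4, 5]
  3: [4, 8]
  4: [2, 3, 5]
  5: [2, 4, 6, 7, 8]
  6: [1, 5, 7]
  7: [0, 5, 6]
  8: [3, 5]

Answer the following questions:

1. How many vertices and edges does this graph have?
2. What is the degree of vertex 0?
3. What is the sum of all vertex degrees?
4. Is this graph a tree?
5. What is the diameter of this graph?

Count: 9 vertices, 11 edges.
Vertex 0 has neighbors [7], degree = 1.
Handshaking lemma: 2 * 11 = 22.
A tree on 9 vertices has 8 edges. This graph has 11 edges (3 extra). Not a tree.
Diameter (longest shortest path) = 4.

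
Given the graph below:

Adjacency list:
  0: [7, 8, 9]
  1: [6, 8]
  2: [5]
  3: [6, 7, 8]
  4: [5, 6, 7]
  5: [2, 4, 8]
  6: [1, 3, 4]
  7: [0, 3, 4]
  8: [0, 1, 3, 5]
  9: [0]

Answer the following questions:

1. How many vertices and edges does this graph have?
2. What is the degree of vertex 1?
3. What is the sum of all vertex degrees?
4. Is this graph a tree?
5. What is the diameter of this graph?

Count: 10 vertices, 13 edges.
Vertex 1 has neighbors [6, 8], degree = 2.
Handshaking lemma: 2 * 13 = 26.
A tree on 10 vertices has 9 edges. This graph has 13 edges (4 extra). Not a tree.
Diameter (longest shortest path) = 4.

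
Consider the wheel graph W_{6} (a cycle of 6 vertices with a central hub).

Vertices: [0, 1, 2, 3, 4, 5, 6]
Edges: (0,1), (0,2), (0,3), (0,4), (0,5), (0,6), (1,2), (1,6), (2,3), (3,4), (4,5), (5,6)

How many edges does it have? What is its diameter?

Wheel graph W_{6}: 6 cycle edges + 6 spoke edges = 12 edges.
The hub is distance 1 from all cycle vertices. Max distance between cycle vertices through hub is 2.
Diameter = 2.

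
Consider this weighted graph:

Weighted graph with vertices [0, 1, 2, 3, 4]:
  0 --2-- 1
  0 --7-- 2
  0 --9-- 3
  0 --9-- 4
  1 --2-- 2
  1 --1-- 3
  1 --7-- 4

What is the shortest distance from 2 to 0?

Using Dijkstra's algorithm from vertex 2:
Shortest path: 2 -> 1 -> 0
Total weight: 2 + 2 = 4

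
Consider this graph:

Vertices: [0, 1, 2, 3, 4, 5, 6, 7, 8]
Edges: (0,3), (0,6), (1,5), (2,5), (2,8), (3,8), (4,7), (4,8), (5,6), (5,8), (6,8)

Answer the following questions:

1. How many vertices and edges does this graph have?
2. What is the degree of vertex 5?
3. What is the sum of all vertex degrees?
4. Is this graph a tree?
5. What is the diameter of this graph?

Count: 9 vertices, 11 edges.
Vertex 5 has neighbors [1, 2, 6, 8], degree = 4.
Handshaking lemma: 2 * 11 = 22.
A tree on 9 vertices has 8 edges. This graph has 11 edges (3 extra). Not a tree.
Diameter (longest shortest path) = 4.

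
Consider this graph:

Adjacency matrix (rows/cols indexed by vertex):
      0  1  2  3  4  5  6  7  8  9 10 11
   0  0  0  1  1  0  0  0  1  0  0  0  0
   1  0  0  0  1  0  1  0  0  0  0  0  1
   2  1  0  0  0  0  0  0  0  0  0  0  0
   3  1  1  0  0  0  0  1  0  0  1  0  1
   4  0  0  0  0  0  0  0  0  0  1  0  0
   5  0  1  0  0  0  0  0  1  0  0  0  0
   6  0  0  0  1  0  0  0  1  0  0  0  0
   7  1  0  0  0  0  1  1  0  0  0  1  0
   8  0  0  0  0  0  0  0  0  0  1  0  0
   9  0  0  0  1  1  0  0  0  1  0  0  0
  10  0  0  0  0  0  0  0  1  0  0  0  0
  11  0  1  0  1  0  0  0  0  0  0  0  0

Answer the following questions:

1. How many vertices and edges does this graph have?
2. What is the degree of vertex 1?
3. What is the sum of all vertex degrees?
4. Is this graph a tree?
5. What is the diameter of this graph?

Count: 12 vertices, 14 edges.
Vertex 1 has neighbors [3, 5, 11], degree = 3.
Handshaking lemma: 2 * 14 = 28.
A tree on 12 vertices has 11 edges. This graph has 14 edges (3 extra). Not a tree.
Diameter (longest shortest path) = 5.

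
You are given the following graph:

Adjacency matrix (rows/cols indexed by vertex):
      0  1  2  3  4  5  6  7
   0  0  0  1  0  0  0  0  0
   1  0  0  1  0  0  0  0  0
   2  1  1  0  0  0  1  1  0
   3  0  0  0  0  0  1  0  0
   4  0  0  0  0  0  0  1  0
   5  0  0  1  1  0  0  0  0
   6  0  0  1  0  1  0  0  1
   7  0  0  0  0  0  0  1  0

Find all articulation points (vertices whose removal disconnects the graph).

An articulation point is a vertex whose removal disconnects the graph.
Articulation points: [2, 5, 6]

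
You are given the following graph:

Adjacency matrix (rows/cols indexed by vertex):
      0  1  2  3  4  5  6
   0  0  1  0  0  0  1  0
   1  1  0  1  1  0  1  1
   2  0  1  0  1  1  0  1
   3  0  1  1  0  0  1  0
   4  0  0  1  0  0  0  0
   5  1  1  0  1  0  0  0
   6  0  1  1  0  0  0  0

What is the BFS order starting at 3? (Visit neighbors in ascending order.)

BFS from vertex 3 (neighbors processed in ascending order):
Visit order: 3, 1, 2, 5, 0, 6, 4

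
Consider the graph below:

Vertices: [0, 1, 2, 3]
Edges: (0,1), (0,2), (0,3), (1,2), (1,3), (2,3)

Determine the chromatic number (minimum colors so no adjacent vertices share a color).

The graph has a maximum clique of size 4 (lower bound on chromatic number).
A valid 4-coloring: {0: 0, 1: 1, 2: 2, 3: 3}.
Chromatic number = 4.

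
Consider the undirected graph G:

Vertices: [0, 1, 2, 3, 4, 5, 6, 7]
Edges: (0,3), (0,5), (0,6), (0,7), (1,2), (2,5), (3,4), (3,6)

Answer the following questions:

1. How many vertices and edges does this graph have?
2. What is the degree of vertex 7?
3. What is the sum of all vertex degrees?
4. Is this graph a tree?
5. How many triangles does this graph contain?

Count: 8 vertices, 8 edges.
Vertex 7 has neighbors [0], degree = 1.
Handshaking lemma: 2 * 8 = 16.
A tree on 8 vertices has 7 edges. This graph has 8 edges (1 extra). Not a tree.
Number of triangles = 1.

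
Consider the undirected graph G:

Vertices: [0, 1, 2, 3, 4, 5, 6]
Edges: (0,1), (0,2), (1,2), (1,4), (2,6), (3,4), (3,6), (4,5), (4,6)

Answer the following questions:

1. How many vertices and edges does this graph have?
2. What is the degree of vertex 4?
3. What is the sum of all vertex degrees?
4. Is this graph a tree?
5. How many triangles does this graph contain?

Count: 7 vertices, 9 edges.
Vertex 4 has neighbors [1, 3, 5, 6], degree = 4.
Handshaking lemma: 2 * 9 = 18.
A tree on 7 vertices has 6 edges. This graph has 9 edges (3 extra). Not a tree.
Number of triangles = 2.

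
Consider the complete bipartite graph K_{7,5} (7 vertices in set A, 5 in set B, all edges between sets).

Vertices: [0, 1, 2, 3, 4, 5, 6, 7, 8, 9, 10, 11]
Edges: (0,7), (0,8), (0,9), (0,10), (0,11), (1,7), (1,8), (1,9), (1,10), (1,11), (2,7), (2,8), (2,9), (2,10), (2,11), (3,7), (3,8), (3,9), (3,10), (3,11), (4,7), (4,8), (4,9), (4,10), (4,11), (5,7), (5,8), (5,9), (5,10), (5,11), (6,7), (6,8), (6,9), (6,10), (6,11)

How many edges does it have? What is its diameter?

K_{7,5} has 7 * 5 = 35 edges.
Any vertex reaches any opposite-side vertex in 1 step; same-side vertices reach in 2 steps via any opposite-side vertex.
Diameter = 2.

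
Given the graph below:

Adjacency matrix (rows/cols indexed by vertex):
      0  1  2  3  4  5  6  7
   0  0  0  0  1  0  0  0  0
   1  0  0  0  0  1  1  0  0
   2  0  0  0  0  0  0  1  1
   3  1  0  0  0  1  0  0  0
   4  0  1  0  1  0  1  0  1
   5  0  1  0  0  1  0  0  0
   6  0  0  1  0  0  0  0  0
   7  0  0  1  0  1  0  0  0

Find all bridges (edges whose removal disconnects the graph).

A bridge is an edge whose removal increases the number of connected components.
Bridges found: (0,3), (2,6), (2,7), (3,4), (4,7)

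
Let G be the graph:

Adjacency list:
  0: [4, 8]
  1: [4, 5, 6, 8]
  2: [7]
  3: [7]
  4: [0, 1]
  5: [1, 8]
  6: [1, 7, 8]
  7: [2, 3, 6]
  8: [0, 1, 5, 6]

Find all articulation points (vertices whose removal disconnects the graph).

An articulation point is a vertex whose removal disconnects the graph.
Articulation points: [6, 7]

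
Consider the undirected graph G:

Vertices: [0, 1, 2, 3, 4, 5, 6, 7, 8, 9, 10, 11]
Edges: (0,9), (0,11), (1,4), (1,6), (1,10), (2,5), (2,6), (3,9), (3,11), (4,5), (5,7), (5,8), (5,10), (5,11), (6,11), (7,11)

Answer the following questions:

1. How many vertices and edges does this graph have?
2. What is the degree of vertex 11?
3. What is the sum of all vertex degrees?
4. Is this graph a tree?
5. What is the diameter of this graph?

Count: 12 vertices, 16 edges.
Vertex 11 has neighbors [0, 3, 5, 6, 7], degree = 5.
Handshaking lemma: 2 * 16 = 32.
A tree on 12 vertices has 11 edges. This graph has 16 edges (5 extra). Not a tree.
Diameter (longest shortest path) = 4.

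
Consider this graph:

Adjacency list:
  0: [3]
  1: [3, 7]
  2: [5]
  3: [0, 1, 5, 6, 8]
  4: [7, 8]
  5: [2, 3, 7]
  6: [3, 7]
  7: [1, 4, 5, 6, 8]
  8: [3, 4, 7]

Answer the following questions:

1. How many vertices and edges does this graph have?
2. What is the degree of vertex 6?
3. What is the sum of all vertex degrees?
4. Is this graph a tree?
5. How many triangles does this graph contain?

Count: 9 vertices, 12 edges.
Vertex 6 has neighbors [3, 7], degree = 2.
Handshaking lemma: 2 * 12 = 24.
A tree on 9 vertices has 8 edges. This graph has 12 edges (4 extra). Not a tree.
Number of triangles = 1.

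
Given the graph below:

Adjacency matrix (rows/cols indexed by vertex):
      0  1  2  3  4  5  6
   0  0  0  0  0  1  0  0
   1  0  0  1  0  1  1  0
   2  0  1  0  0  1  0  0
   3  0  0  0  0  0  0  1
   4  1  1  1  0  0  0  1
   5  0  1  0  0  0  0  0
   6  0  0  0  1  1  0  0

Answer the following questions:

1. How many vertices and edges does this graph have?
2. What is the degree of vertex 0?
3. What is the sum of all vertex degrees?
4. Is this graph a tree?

Count: 7 vertices, 7 edges.
Vertex 0 has neighbors [4], degree = 1.
Handshaking lemma: 2 * 7 = 14.
A tree on 7 vertices has 6 edges. This graph has 7 edges (1 extra). Not a tree.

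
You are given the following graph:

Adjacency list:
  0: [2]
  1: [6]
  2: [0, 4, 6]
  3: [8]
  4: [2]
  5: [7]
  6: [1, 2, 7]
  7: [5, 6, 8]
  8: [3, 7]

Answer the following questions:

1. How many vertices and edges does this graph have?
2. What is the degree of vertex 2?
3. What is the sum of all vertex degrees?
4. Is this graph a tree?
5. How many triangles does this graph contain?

Count: 9 vertices, 8 edges.
Vertex 2 has neighbors [0, 4, 6], degree = 3.
Handshaking lemma: 2 * 8 = 16.
A graph is a tree iff it is connected and has exactly n-1 edges. This graph is connected (all 9 vertices in one component) and has 9-1 = 8 edges. It is a tree.
Number of triangles = 0.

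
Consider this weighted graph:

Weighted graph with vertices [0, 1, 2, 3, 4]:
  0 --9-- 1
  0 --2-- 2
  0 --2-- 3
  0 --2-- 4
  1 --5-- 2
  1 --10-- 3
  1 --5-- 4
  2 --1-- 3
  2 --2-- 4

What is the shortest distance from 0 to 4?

Using Dijkstra's algorithm from vertex 0:
Shortest path: 0 -> 4
Total weight: 2 = 2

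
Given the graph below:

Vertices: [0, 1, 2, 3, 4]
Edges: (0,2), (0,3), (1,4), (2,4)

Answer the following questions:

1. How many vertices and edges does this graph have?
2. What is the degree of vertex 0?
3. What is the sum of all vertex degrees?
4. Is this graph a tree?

Count: 5 vertices, 4 edges.
Vertex 0 has neighbors [2, 3], degree = 2.
Handshaking lemma: 2 * 4 = 8.
A graph is a tree iff it is connected and has exactly n-1 edges. This graph is connected (all 5 vertices in one component) and has 5-1 = 4 edges. It is a tree.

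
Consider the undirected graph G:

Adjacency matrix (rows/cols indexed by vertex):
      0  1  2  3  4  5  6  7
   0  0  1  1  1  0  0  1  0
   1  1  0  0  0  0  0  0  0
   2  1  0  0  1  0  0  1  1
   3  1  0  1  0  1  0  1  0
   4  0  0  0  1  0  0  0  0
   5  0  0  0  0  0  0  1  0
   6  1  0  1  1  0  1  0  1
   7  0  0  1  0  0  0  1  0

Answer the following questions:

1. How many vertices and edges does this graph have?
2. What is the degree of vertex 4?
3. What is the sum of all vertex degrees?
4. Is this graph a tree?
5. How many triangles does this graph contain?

Count: 8 vertices, 11 edges.
Vertex 4 has neighbors [3], degree = 1.
Handshaking lemma: 2 * 11 = 22.
A tree on 8 vertices has 7 edges. This graph has 11 edges (4 extra). Not a tree.
Number of triangles = 5.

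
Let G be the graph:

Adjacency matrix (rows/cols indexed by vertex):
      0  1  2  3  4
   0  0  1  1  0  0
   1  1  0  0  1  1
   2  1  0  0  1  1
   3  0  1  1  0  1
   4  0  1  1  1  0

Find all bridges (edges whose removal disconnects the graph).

No bridges found. The graph is 2-edge-connected (no single edge removal disconnects it).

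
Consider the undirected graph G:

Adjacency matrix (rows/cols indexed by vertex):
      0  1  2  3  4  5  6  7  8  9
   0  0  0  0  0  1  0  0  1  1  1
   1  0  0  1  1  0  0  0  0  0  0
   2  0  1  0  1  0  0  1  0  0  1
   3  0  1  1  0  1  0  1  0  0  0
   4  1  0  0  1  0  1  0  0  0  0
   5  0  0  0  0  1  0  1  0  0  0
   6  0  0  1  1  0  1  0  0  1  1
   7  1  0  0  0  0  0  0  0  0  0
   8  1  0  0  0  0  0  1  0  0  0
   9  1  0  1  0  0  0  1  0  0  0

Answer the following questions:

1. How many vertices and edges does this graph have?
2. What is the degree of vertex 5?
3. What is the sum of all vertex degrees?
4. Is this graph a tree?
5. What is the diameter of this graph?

Count: 10 vertices, 15 edges.
Vertex 5 has neighbors [4, 6], degree = 2.
Handshaking lemma: 2 * 15 = 30.
A tree on 10 vertices has 9 edges. This graph has 15 edges (6 extra). Not a tree.
Diameter (longest shortest path) = 4.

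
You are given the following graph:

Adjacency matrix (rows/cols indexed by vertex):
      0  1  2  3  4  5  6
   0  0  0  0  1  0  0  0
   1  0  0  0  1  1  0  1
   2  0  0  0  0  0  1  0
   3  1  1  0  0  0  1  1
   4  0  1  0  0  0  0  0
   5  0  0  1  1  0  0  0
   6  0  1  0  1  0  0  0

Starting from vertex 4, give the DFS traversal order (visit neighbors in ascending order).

DFS from vertex 4 (neighbors processed in ascending order):
Visit order: 4, 1, 3, 0, 5, 2, 6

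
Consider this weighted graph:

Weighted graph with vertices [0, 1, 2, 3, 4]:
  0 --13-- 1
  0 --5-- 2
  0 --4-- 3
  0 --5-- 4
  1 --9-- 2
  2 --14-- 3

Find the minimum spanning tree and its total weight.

Applying Kruskal's algorithm (sort edges by weight, add if no cycle):
  Add (0,3) w=4
  Add (0,2) w=5
  Add (0,4) w=5
  Add (1,2) w=9
  Skip (0,1) w=13 (creates cycle)
  Skip (2,3) w=14 (creates cycle)
MST weight = 23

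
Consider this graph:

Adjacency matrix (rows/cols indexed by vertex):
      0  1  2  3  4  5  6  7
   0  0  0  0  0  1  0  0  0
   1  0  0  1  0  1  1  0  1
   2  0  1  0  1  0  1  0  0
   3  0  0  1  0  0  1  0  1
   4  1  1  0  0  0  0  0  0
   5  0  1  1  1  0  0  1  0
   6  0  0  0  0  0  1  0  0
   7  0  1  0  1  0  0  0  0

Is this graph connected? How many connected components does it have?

Checking connectivity: the graph has 1 connected component(s).
All vertices are reachable from each other. The graph IS connected.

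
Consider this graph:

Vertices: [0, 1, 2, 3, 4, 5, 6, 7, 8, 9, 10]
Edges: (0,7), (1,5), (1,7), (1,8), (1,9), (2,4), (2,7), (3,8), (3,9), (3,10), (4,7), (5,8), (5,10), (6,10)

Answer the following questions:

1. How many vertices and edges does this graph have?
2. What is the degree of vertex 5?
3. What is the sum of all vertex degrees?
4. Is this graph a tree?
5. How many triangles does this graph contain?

Count: 11 vertices, 14 edges.
Vertex 5 has neighbors [1, 8, 10], degree = 3.
Handshaking lemma: 2 * 14 = 28.
A tree on 11 vertices has 10 edges. This graph has 14 edges (4 extra). Not a tree.
Number of triangles = 2.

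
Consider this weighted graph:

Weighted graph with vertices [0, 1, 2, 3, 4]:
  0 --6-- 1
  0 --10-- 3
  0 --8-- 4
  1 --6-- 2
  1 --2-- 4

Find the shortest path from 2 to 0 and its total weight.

Using Dijkstra's algorithm from vertex 2:
Shortest path: 2 -> 1 -> 0
Total weight: 6 + 6 = 12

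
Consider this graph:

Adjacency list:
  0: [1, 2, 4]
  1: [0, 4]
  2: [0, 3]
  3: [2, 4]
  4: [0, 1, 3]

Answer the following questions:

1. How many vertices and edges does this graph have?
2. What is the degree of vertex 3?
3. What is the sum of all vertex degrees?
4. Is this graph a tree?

Count: 5 vertices, 6 edges.
Vertex 3 has neighbors [2, 4], degree = 2.
Handshaking lemma: 2 * 6 = 12.
A tree on 5 vertices has 4 edges. This graph has 6 edges (2 extra). Not a tree.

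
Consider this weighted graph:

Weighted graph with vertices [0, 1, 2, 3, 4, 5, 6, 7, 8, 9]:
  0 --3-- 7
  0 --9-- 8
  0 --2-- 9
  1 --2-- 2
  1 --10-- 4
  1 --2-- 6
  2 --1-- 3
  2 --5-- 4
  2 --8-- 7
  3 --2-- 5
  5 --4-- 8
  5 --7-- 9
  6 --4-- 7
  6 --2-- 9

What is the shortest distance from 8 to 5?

Using Dijkstra's algorithm from vertex 8:
Shortest path: 8 -> 5
Total weight: 4 = 4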